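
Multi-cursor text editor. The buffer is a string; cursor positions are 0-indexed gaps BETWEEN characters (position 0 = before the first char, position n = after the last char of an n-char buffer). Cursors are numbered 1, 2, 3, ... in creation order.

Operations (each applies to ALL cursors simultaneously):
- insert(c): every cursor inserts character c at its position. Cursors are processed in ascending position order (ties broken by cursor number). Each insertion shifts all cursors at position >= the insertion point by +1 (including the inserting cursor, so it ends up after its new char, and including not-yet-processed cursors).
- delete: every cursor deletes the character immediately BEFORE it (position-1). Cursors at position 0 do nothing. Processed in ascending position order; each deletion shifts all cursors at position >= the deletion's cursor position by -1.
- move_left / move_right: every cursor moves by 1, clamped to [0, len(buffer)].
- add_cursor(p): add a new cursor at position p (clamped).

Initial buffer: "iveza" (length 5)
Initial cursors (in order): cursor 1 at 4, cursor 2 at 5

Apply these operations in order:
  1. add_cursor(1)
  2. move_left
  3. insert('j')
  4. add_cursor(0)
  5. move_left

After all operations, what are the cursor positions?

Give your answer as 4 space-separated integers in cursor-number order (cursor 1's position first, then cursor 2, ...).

Answer: 4 6 0 0

Derivation:
After op 1 (add_cursor(1)): buffer="iveza" (len 5), cursors c3@1 c1@4 c2@5, authorship .....
After op 2 (move_left): buffer="iveza" (len 5), cursors c3@0 c1@3 c2@4, authorship .....
After op 3 (insert('j')): buffer="jivejzja" (len 8), cursors c3@1 c1@5 c2@7, authorship 3...1.2.
After op 4 (add_cursor(0)): buffer="jivejzja" (len 8), cursors c4@0 c3@1 c1@5 c2@7, authorship 3...1.2.
After op 5 (move_left): buffer="jivejzja" (len 8), cursors c3@0 c4@0 c1@4 c2@6, authorship 3...1.2.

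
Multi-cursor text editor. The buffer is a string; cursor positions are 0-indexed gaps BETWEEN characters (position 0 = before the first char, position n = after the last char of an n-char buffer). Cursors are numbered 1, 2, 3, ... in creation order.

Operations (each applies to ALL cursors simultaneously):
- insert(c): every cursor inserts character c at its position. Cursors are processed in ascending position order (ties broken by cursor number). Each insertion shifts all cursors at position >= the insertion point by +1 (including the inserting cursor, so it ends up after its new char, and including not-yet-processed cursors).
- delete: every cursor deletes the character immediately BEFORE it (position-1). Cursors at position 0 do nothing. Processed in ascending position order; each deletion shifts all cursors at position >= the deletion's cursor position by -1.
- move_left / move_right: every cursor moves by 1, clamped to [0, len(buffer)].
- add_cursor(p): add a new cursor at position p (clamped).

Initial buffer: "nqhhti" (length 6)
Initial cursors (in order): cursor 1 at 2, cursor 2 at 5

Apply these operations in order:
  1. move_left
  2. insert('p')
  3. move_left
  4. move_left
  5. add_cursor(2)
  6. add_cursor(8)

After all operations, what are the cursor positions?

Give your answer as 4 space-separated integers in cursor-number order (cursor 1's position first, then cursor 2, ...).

After op 1 (move_left): buffer="nqhhti" (len 6), cursors c1@1 c2@4, authorship ......
After op 2 (insert('p')): buffer="npqhhpti" (len 8), cursors c1@2 c2@6, authorship .1...2..
After op 3 (move_left): buffer="npqhhpti" (len 8), cursors c1@1 c2@5, authorship .1...2..
After op 4 (move_left): buffer="npqhhpti" (len 8), cursors c1@0 c2@4, authorship .1...2..
After op 5 (add_cursor(2)): buffer="npqhhpti" (len 8), cursors c1@0 c3@2 c2@4, authorship .1...2..
After op 6 (add_cursor(8)): buffer="npqhhpti" (len 8), cursors c1@0 c3@2 c2@4 c4@8, authorship .1...2..

Answer: 0 4 2 8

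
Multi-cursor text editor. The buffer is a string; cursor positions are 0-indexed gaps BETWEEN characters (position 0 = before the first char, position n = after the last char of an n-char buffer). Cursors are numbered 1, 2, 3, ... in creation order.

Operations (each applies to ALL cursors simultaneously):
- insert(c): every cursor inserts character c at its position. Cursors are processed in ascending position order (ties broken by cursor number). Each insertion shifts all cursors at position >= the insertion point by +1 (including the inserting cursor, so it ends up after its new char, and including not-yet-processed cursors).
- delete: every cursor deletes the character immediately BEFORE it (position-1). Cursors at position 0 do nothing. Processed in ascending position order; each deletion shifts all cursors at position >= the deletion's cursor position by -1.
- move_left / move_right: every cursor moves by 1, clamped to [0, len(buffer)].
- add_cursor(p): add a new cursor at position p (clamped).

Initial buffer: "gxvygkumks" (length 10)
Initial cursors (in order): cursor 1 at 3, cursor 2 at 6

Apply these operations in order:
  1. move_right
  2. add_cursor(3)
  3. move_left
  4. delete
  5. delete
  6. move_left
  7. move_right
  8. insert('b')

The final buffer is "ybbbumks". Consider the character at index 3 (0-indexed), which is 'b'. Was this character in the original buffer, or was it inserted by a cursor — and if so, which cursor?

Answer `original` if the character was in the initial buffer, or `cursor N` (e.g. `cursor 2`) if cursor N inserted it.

Answer: cursor 3

Derivation:
After op 1 (move_right): buffer="gxvygkumks" (len 10), cursors c1@4 c2@7, authorship ..........
After op 2 (add_cursor(3)): buffer="gxvygkumks" (len 10), cursors c3@3 c1@4 c2@7, authorship ..........
After op 3 (move_left): buffer="gxvygkumks" (len 10), cursors c3@2 c1@3 c2@6, authorship ..........
After op 4 (delete): buffer="gygumks" (len 7), cursors c1@1 c3@1 c2@3, authorship .......
After op 5 (delete): buffer="yumks" (len 5), cursors c1@0 c3@0 c2@1, authorship .....
After op 6 (move_left): buffer="yumks" (len 5), cursors c1@0 c2@0 c3@0, authorship .....
After op 7 (move_right): buffer="yumks" (len 5), cursors c1@1 c2@1 c3@1, authorship .....
After op 8 (insert('b')): buffer="ybbbumks" (len 8), cursors c1@4 c2@4 c3@4, authorship .123....
Authorship (.=original, N=cursor N): . 1 2 3 . . . .
Index 3: author = 3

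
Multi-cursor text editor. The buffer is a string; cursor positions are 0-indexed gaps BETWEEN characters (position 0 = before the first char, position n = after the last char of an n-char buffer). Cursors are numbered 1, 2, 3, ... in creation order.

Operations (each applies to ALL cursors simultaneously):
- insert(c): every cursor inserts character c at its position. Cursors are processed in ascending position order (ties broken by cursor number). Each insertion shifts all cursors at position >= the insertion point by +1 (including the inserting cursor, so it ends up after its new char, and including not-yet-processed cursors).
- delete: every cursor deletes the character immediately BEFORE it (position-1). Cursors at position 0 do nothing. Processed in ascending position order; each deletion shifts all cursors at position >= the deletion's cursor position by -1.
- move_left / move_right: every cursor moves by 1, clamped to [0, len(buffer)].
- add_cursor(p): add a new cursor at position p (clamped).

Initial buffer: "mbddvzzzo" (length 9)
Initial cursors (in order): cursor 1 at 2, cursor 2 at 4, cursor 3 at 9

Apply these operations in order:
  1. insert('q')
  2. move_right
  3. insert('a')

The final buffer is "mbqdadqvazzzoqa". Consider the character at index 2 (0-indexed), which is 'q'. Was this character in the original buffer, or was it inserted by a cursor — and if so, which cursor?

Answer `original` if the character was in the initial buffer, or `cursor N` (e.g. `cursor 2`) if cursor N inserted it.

After op 1 (insert('q')): buffer="mbqddqvzzzoq" (len 12), cursors c1@3 c2@6 c3@12, authorship ..1..2.....3
After op 2 (move_right): buffer="mbqddqvzzzoq" (len 12), cursors c1@4 c2@7 c3@12, authorship ..1..2.....3
After op 3 (insert('a')): buffer="mbqdadqvazzzoqa" (len 15), cursors c1@5 c2@9 c3@15, authorship ..1.1.2.2....33
Authorship (.=original, N=cursor N): . . 1 . 1 . 2 . 2 . . . . 3 3
Index 2: author = 1

Answer: cursor 1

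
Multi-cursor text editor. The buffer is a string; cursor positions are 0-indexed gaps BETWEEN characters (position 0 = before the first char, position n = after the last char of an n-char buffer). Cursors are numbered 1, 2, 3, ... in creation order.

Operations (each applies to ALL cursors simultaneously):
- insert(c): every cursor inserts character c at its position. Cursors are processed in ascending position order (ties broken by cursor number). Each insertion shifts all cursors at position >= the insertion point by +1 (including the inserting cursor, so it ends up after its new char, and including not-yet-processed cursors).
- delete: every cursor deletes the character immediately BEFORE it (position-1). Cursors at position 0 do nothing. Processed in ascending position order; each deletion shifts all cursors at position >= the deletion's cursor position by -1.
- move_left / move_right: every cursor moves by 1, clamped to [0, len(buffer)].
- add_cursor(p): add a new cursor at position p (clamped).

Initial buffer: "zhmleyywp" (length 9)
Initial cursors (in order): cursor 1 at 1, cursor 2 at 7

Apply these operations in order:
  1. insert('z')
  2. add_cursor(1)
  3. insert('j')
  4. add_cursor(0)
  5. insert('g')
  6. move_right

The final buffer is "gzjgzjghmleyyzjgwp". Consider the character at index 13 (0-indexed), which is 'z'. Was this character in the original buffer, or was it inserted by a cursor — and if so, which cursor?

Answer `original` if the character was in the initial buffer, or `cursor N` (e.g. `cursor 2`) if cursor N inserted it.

Answer: cursor 2

Derivation:
After op 1 (insert('z')): buffer="zzhmleyyzwp" (len 11), cursors c1@2 c2@9, authorship .1......2..
After op 2 (add_cursor(1)): buffer="zzhmleyyzwp" (len 11), cursors c3@1 c1@2 c2@9, authorship .1......2..
After op 3 (insert('j')): buffer="zjzjhmleyyzjwp" (len 14), cursors c3@2 c1@4 c2@12, authorship .311......22..
After op 4 (add_cursor(0)): buffer="zjzjhmleyyzjwp" (len 14), cursors c4@0 c3@2 c1@4 c2@12, authorship .311......22..
After op 5 (insert('g')): buffer="gzjgzjghmleyyzjgwp" (len 18), cursors c4@1 c3@4 c1@7 c2@16, authorship 4.33111......222..
After op 6 (move_right): buffer="gzjgzjghmleyyzjgwp" (len 18), cursors c4@2 c3@5 c1@8 c2@17, authorship 4.33111......222..
Authorship (.=original, N=cursor N): 4 . 3 3 1 1 1 . . . . . . 2 2 2 . .
Index 13: author = 2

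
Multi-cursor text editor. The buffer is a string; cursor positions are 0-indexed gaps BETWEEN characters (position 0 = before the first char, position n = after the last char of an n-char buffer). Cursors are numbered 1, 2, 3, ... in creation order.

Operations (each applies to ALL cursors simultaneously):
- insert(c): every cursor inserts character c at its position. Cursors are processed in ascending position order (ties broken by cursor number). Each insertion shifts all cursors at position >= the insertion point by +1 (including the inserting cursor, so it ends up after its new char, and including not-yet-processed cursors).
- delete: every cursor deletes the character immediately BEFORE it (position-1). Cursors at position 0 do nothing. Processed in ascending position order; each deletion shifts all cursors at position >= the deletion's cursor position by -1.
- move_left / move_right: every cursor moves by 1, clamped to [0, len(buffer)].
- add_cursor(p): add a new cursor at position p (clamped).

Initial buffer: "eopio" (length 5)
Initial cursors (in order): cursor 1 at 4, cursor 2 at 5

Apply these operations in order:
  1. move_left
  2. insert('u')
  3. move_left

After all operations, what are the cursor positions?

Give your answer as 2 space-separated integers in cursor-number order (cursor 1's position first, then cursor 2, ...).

Answer: 3 5

Derivation:
After op 1 (move_left): buffer="eopio" (len 5), cursors c1@3 c2@4, authorship .....
After op 2 (insert('u')): buffer="eopuiuo" (len 7), cursors c1@4 c2@6, authorship ...1.2.
After op 3 (move_left): buffer="eopuiuo" (len 7), cursors c1@3 c2@5, authorship ...1.2.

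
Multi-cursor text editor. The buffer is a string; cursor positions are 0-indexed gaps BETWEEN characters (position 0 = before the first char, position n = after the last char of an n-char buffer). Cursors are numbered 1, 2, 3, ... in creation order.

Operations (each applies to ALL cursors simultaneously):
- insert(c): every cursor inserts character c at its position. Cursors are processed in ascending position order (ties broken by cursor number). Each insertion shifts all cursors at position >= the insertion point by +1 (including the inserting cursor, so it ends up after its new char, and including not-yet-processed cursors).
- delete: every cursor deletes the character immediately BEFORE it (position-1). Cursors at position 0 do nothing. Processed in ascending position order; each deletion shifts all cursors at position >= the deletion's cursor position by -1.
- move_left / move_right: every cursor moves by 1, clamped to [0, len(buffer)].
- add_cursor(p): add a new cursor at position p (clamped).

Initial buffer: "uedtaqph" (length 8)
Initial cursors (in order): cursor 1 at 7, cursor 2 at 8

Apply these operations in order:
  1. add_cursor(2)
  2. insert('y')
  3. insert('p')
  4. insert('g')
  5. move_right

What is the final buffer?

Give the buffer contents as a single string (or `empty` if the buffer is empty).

Answer: ueypgdtaqpypghypg

Derivation:
After op 1 (add_cursor(2)): buffer="uedtaqph" (len 8), cursors c3@2 c1@7 c2@8, authorship ........
After op 2 (insert('y')): buffer="ueydtaqpyhy" (len 11), cursors c3@3 c1@9 c2@11, authorship ..3.....1.2
After op 3 (insert('p')): buffer="ueypdtaqpyphyp" (len 14), cursors c3@4 c1@11 c2@14, authorship ..33.....11.22
After op 4 (insert('g')): buffer="ueypgdtaqpypghypg" (len 17), cursors c3@5 c1@13 c2@17, authorship ..333.....111.222
After op 5 (move_right): buffer="ueypgdtaqpypghypg" (len 17), cursors c3@6 c1@14 c2@17, authorship ..333.....111.222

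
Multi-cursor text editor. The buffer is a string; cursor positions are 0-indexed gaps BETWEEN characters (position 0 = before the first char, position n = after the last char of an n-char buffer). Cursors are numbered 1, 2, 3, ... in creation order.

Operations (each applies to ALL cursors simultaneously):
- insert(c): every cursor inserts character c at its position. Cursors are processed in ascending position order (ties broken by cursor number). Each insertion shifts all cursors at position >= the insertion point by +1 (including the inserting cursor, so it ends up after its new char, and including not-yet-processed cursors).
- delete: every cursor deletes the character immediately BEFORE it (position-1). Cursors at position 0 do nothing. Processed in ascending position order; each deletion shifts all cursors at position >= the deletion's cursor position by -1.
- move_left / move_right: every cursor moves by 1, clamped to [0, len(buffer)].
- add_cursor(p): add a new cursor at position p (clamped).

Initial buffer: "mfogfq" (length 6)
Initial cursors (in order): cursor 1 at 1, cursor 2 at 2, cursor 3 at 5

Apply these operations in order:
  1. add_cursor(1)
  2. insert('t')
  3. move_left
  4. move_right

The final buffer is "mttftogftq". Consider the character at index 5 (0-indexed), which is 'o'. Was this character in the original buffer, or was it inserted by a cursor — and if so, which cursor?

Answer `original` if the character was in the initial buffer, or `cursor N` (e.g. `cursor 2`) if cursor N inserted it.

After op 1 (add_cursor(1)): buffer="mfogfq" (len 6), cursors c1@1 c4@1 c2@2 c3@5, authorship ......
After op 2 (insert('t')): buffer="mttftogftq" (len 10), cursors c1@3 c4@3 c2@5 c3@9, authorship .14.2...3.
After op 3 (move_left): buffer="mttftogftq" (len 10), cursors c1@2 c4@2 c2@4 c3@8, authorship .14.2...3.
After op 4 (move_right): buffer="mttftogftq" (len 10), cursors c1@3 c4@3 c2@5 c3@9, authorship .14.2...3.
Authorship (.=original, N=cursor N): . 1 4 . 2 . . . 3 .
Index 5: author = original

Answer: original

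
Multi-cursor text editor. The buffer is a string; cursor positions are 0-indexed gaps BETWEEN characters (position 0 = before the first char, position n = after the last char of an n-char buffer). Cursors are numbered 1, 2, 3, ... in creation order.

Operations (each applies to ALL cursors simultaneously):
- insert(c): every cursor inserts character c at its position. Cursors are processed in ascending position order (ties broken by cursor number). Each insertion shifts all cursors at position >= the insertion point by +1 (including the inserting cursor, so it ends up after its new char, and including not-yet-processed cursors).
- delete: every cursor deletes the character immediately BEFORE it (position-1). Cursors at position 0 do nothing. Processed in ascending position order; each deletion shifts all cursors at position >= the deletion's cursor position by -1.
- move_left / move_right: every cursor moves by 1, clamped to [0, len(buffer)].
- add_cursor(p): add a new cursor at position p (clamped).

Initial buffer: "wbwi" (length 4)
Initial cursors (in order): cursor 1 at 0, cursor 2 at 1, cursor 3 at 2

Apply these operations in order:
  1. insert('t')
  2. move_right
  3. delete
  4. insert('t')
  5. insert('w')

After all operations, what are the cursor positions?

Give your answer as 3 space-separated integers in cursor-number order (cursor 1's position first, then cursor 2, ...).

After op 1 (insert('t')): buffer="twtbtwi" (len 7), cursors c1@1 c2@3 c3@5, authorship 1.2.3..
After op 2 (move_right): buffer="twtbtwi" (len 7), cursors c1@2 c2@4 c3@6, authorship 1.2.3..
After op 3 (delete): buffer="ttti" (len 4), cursors c1@1 c2@2 c3@3, authorship 123.
After op 4 (insert('t')): buffer="tttttti" (len 7), cursors c1@2 c2@4 c3@6, authorship 112233.
After op 5 (insert('w')): buffer="ttwttwttwi" (len 10), cursors c1@3 c2@6 c3@9, authorship 111222333.

Answer: 3 6 9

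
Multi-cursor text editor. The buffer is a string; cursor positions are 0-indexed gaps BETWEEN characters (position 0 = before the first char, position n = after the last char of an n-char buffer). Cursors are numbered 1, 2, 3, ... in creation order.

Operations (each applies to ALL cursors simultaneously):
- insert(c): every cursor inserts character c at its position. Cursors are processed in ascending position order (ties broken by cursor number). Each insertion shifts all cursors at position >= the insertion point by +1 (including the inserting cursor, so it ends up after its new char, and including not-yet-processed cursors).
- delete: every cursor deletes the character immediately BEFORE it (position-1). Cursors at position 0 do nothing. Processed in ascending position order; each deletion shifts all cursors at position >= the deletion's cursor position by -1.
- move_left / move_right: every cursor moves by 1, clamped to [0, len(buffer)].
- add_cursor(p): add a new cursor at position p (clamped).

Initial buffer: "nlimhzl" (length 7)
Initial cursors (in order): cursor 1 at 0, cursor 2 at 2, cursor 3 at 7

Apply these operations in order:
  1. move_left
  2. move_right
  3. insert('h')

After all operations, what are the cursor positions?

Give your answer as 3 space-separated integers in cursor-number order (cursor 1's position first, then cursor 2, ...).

Answer: 2 4 10

Derivation:
After op 1 (move_left): buffer="nlimhzl" (len 7), cursors c1@0 c2@1 c3@6, authorship .......
After op 2 (move_right): buffer="nlimhzl" (len 7), cursors c1@1 c2@2 c3@7, authorship .......
After op 3 (insert('h')): buffer="nhlhimhzlh" (len 10), cursors c1@2 c2@4 c3@10, authorship .1.2.....3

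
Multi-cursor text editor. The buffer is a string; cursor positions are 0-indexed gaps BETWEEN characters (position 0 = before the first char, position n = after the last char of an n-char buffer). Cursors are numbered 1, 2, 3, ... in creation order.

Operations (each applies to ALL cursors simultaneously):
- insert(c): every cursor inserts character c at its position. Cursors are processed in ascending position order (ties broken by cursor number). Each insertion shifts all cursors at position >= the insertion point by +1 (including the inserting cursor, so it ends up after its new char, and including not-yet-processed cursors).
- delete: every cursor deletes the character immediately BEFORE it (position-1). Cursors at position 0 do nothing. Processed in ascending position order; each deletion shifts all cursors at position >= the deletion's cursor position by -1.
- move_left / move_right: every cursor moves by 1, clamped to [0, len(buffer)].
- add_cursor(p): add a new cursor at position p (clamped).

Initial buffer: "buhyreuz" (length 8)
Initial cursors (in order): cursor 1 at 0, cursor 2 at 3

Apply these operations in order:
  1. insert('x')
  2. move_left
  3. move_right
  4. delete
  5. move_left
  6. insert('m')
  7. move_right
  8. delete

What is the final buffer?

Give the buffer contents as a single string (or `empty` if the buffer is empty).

After op 1 (insert('x')): buffer="xbuhxyreuz" (len 10), cursors c1@1 c2@5, authorship 1...2.....
After op 2 (move_left): buffer="xbuhxyreuz" (len 10), cursors c1@0 c2@4, authorship 1...2.....
After op 3 (move_right): buffer="xbuhxyreuz" (len 10), cursors c1@1 c2@5, authorship 1...2.....
After op 4 (delete): buffer="buhyreuz" (len 8), cursors c1@0 c2@3, authorship ........
After op 5 (move_left): buffer="buhyreuz" (len 8), cursors c1@0 c2@2, authorship ........
After op 6 (insert('m')): buffer="mbumhyreuz" (len 10), cursors c1@1 c2@4, authorship 1..2......
After op 7 (move_right): buffer="mbumhyreuz" (len 10), cursors c1@2 c2@5, authorship 1..2......
After op 8 (delete): buffer="mumyreuz" (len 8), cursors c1@1 c2@3, authorship 1.2.....

Answer: mumyreuz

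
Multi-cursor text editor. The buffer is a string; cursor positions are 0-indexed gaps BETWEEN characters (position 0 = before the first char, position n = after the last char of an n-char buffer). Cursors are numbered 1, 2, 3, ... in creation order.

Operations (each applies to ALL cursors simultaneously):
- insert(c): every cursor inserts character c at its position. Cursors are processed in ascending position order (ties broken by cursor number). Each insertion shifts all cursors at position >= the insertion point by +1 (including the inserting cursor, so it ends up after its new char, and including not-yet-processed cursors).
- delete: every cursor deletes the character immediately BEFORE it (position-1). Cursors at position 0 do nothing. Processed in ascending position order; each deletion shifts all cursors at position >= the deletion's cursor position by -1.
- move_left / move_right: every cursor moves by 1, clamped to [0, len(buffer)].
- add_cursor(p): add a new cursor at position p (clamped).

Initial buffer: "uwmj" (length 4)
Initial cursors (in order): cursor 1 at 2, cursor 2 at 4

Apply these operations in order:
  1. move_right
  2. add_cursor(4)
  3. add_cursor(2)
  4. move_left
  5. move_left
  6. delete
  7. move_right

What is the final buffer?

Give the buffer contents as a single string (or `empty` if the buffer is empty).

Answer: mj

Derivation:
After op 1 (move_right): buffer="uwmj" (len 4), cursors c1@3 c2@4, authorship ....
After op 2 (add_cursor(4)): buffer="uwmj" (len 4), cursors c1@3 c2@4 c3@4, authorship ....
After op 3 (add_cursor(2)): buffer="uwmj" (len 4), cursors c4@2 c1@3 c2@4 c3@4, authorship ....
After op 4 (move_left): buffer="uwmj" (len 4), cursors c4@1 c1@2 c2@3 c3@3, authorship ....
After op 5 (move_left): buffer="uwmj" (len 4), cursors c4@0 c1@1 c2@2 c3@2, authorship ....
After op 6 (delete): buffer="mj" (len 2), cursors c1@0 c2@0 c3@0 c4@0, authorship ..
After op 7 (move_right): buffer="mj" (len 2), cursors c1@1 c2@1 c3@1 c4@1, authorship ..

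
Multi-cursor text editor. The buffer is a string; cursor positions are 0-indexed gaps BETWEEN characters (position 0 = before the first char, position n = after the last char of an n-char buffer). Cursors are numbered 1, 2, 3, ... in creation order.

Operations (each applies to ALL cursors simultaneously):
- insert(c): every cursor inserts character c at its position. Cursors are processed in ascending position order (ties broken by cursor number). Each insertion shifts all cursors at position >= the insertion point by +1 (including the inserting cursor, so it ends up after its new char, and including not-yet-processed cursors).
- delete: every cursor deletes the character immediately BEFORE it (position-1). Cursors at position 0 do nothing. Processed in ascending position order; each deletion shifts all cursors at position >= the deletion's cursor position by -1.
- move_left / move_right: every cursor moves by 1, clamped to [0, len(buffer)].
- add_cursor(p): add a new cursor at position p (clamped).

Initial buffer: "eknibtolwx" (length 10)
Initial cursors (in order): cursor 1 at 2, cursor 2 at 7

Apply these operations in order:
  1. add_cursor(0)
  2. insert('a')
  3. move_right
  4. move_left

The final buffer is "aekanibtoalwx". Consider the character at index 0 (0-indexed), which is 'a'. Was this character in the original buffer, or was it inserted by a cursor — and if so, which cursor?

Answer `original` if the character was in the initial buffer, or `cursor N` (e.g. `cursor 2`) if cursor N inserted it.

Answer: cursor 3

Derivation:
After op 1 (add_cursor(0)): buffer="eknibtolwx" (len 10), cursors c3@0 c1@2 c2@7, authorship ..........
After op 2 (insert('a')): buffer="aekanibtoalwx" (len 13), cursors c3@1 c1@4 c2@10, authorship 3..1.....2...
After op 3 (move_right): buffer="aekanibtoalwx" (len 13), cursors c3@2 c1@5 c2@11, authorship 3..1.....2...
After op 4 (move_left): buffer="aekanibtoalwx" (len 13), cursors c3@1 c1@4 c2@10, authorship 3..1.....2...
Authorship (.=original, N=cursor N): 3 . . 1 . . . . . 2 . . .
Index 0: author = 3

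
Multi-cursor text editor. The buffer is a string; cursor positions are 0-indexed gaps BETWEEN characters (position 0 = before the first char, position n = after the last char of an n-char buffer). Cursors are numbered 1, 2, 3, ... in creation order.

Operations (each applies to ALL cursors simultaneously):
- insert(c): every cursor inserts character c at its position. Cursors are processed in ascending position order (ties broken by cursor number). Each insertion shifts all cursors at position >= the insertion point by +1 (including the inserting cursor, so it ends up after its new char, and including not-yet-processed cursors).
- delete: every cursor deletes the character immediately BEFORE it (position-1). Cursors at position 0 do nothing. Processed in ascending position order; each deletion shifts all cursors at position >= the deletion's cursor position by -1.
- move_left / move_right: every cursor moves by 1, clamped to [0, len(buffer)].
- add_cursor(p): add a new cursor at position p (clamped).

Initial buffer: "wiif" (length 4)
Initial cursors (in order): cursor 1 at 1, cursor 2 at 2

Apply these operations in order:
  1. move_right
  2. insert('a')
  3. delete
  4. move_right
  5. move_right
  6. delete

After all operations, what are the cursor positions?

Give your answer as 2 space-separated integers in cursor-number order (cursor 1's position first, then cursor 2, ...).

After op 1 (move_right): buffer="wiif" (len 4), cursors c1@2 c2@3, authorship ....
After op 2 (insert('a')): buffer="wiaiaf" (len 6), cursors c1@3 c2@5, authorship ..1.2.
After op 3 (delete): buffer="wiif" (len 4), cursors c1@2 c2@3, authorship ....
After op 4 (move_right): buffer="wiif" (len 4), cursors c1@3 c2@4, authorship ....
After op 5 (move_right): buffer="wiif" (len 4), cursors c1@4 c2@4, authorship ....
After op 6 (delete): buffer="wi" (len 2), cursors c1@2 c2@2, authorship ..

Answer: 2 2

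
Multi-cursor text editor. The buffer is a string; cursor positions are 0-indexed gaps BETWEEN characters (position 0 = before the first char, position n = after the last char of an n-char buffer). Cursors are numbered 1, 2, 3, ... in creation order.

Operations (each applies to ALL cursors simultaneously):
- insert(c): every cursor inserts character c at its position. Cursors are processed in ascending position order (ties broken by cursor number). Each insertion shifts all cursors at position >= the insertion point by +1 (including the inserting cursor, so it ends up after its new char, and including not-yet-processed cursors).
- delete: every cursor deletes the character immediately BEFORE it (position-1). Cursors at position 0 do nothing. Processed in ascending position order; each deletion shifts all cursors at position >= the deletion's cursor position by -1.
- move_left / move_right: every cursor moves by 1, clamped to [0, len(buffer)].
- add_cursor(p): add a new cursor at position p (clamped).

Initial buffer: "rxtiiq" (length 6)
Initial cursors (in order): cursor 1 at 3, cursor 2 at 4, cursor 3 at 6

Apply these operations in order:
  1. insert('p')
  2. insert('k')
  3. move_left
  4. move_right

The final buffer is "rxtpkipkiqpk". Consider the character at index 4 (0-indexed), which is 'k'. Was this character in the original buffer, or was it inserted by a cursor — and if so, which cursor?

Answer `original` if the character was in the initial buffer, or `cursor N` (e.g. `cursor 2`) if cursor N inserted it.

Answer: cursor 1

Derivation:
After op 1 (insert('p')): buffer="rxtpipiqp" (len 9), cursors c1@4 c2@6 c3@9, authorship ...1.2..3
After op 2 (insert('k')): buffer="rxtpkipkiqpk" (len 12), cursors c1@5 c2@8 c3@12, authorship ...11.22..33
After op 3 (move_left): buffer="rxtpkipkiqpk" (len 12), cursors c1@4 c2@7 c3@11, authorship ...11.22..33
After op 4 (move_right): buffer="rxtpkipkiqpk" (len 12), cursors c1@5 c2@8 c3@12, authorship ...11.22..33
Authorship (.=original, N=cursor N): . . . 1 1 . 2 2 . . 3 3
Index 4: author = 1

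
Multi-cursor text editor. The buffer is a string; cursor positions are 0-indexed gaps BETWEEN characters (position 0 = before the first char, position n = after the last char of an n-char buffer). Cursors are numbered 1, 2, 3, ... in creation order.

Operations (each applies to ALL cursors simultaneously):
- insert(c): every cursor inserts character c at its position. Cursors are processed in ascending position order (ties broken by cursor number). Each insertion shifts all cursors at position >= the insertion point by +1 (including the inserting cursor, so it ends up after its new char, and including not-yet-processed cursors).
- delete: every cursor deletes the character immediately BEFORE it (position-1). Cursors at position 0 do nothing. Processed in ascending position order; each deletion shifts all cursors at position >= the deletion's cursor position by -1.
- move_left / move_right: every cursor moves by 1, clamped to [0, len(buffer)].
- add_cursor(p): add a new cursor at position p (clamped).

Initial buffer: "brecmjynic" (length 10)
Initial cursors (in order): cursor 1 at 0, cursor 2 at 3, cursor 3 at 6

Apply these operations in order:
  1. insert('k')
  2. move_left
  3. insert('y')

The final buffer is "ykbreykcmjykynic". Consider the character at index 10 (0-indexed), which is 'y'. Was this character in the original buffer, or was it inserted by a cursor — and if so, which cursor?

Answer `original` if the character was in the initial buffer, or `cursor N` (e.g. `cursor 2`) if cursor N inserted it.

After op 1 (insert('k')): buffer="kbrekcmjkynic" (len 13), cursors c1@1 c2@5 c3@9, authorship 1...2...3....
After op 2 (move_left): buffer="kbrekcmjkynic" (len 13), cursors c1@0 c2@4 c3@8, authorship 1...2...3....
After op 3 (insert('y')): buffer="ykbreykcmjykynic" (len 16), cursors c1@1 c2@6 c3@11, authorship 11...22...33....
Authorship (.=original, N=cursor N): 1 1 . . . 2 2 . . . 3 3 . . . .
Index 10: author = 3

Answer: cursor 3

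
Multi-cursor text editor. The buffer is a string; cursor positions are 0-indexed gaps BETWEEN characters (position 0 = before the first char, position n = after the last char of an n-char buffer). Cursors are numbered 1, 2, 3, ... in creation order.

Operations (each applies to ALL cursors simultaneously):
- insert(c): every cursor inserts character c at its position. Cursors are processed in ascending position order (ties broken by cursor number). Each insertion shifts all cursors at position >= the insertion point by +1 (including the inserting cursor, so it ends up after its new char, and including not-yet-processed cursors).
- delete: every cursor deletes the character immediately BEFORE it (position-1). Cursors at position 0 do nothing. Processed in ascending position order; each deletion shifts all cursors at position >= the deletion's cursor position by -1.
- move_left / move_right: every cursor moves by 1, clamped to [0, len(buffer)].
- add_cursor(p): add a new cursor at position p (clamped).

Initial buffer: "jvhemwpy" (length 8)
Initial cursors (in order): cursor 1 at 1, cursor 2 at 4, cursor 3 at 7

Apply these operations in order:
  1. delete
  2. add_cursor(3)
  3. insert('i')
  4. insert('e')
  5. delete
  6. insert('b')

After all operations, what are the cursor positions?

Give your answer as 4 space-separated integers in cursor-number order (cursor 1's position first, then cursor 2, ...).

Answer: 2 6 12 9

Derivation:
After op 1 (delete): buffer="vhmwy" (len 5), cursors c1@0 c2@2 c3@4, authorship .....
After op 2 (add_cursor(3)): buffer="vhmwy" (len 5), cursors c1@0 c2@2 c4@3 c3@4, authorship .....
After op 3 (insert('i')): buffer="ivhimiwiy" (len 9), cursors c1@1 c2@4 c4@6 c3@8, authorship 1..2.4.3.
After op 4 (insert('e')): buffer="ievhiemiewiey" (len 13), cursors c1@2 c2@6 c4@9 c3@12, authorship 11..22.44.33.
After op 5 (delete): buffer="ivhimiwiy" (len 9), cursors c1@1 c2@4 c4@6 c3@8, authorship 1..2.4.3.
After op 6 (insert('b')): buffer="ibvhibmibwiby" (len 13), cursors c1@2 c2@6 c4@9 c3@12, authorship 11..22.44.33.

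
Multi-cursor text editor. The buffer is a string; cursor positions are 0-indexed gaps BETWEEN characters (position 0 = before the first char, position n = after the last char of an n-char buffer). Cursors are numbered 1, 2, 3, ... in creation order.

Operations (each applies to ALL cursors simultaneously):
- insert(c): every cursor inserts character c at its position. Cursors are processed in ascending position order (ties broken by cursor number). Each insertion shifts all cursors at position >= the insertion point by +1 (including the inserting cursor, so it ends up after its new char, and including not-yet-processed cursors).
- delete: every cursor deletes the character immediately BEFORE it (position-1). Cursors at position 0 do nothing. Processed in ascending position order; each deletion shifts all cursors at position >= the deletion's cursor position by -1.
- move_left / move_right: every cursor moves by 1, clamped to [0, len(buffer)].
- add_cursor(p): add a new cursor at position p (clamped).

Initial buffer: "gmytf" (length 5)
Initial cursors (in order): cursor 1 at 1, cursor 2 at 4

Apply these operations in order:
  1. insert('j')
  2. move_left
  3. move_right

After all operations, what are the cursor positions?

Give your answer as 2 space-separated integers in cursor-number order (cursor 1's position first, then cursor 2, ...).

After op 1 (insert('j')): buffer="gjmytjf" (len 7), cursors c1@2 c2@6, authorship .1...2.
After op 2 (move_left): buffer="gjmytjf" (len 7), cursors c1@1 c2@5, authorship .1...2.
After op 3 (move_right): buffer="gjmytjf" (len 7), cursors c1@2 c2@6, authorship .1...2.

Answer: 2 6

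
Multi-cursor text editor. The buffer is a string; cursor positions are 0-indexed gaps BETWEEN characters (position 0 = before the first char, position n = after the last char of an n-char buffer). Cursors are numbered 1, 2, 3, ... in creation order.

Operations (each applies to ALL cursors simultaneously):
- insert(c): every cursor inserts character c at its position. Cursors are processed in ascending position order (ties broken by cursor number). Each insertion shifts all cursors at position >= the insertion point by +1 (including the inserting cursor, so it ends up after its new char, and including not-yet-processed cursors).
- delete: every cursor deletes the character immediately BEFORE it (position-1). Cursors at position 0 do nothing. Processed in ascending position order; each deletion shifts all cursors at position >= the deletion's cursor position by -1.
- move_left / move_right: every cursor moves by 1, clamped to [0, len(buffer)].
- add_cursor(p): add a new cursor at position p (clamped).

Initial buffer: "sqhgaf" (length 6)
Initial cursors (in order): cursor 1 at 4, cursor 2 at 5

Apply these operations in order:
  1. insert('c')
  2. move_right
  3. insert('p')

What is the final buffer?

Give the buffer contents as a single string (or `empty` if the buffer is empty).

After op 1 (insert('c')): buffer="sqhgcacf" (len 8), cursors c1@5 c2@7, authorship ....1.2.
After op 2 (move_right): buffer="sqhgcacf" (len 8), cursors c1@6 c2@8, authorship ....1.2.
After op 3 (insert('p')): buffer="sqhgcapcfp" (len 10), cursors c1@7 c2@10, authorship ....1.12.2

Answer: sqhgcapcfp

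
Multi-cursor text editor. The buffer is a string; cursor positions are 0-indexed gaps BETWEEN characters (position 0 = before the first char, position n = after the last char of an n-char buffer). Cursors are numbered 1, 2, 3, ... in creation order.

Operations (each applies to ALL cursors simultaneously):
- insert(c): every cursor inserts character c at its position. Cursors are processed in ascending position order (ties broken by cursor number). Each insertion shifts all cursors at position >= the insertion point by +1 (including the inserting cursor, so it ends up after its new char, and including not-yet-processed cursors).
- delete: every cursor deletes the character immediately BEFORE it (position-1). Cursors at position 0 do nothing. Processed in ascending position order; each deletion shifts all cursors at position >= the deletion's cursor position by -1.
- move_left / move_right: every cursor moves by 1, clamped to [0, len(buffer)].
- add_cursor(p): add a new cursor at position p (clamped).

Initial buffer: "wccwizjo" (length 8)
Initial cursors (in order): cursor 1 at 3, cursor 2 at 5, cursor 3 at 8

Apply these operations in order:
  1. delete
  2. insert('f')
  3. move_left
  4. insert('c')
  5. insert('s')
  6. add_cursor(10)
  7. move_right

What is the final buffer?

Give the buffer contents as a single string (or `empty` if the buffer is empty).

Answer: wccsfwcsfzjcsf

Derivation:
After op 1 (delete): buffer="wcwzj" (len 5), cursors c1@2 c2@3 c3@5, authorship .....
After op 2 (insert('f')): buffer="wcfwfzjf" (len 8), cursors c1@3 c2@5 c3@8, authorship ..1.2..3
After op 3 (move_left): buffer="wcfwfzjf" (len 8), cursors c1@2 c2@4 c3@7, authorship ..1.2..3
After op 4 (insert('c')): buffer="wccfwcfzjcf" (len 11), cursors c1@3 c2@6 c3@10, authorship ..11.22..33
After op 5 (insert('s')): buffer="wccsfwcsfzjcsf" (len 14), cursors c1@4 c2@8 c3@13, authorship ..111.222..333
After op 6 (add_cursor(10)): buffer="wccsfwcsfzjcsf" (len 14), cursors c1@4 c2@8 c4@10 c3@13, authorship ..111.222..333
After op 7 (move_right): buffer="wccsfwcsfzjcsf" (len 14), cursors c1@5 c2@9 c4@11 c3@14, authorship ..111.222..333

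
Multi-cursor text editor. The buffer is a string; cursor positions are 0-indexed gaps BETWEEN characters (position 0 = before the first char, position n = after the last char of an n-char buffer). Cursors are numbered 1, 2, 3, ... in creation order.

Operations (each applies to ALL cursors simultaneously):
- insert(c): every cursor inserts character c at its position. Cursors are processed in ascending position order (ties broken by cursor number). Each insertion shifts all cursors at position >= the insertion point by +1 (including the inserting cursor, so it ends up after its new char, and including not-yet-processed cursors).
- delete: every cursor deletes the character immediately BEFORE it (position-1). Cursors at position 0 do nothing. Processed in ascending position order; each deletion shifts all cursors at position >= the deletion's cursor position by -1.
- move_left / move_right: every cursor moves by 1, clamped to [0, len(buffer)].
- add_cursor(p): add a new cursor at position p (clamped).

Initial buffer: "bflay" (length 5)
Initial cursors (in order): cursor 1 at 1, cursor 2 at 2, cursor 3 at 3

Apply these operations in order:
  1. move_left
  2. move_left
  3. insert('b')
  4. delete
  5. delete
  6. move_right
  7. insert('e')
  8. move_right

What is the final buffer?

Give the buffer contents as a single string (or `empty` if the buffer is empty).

After op 1 (move_left): buffer="bflay" (len 5), cursors c1@0 c2@1 c3@2, authorship .....
After op 2 (move_left): buffer="bflay" (len 5), cursors c1@0 c2@0 c3@1, authorship .....
After op 3 (insert('b')): buffer="bbbbflay" (len 8), cursors c1@2 c2@2 c3@4, authorship 12.3....
After op 4 (delete): buffer="bflay" (len 5), cursors c1@0 c2@0 c3@1, authorship .....
After op 5 (delete): buffer="flay" (len 4), cursors c1@0 c2@0 c3@0, authorship ....
After op 6 (move_right): buffer="flay" (len 4), cursors c1@1 c2@1 c3@1, authorship ....
After op 7 (insert('e')): buffer="feeelay" (len 7), cursors c1@4 c2@4 c3@4, authorship .123...
After op 8 (move_right): buffer="feeelay" (len 7), cursors c1@5 c2@5 c3@5, authorship .123...

Answer: feeelay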